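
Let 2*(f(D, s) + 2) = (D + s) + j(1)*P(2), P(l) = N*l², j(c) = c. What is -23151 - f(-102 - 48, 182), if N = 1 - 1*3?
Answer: -23161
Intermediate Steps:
N = -2 (N = 1 - 3 = -2)
P(l) = -2*l²
f(D, s) = -6 + D/2 + s/2 (f(D, s) = -2 + ((D + s) + 1*(-2*2²))/2 = -2 + ((D + s) + 1*(-2*4))/2 = -2 + ((D + s) + 1*(-8))/2 = -2 + ((D + s) - 8)/2 = -2 + (-8 + D + s)/2 = -2 + (-4 + D/2 + s/2) = -6 + D/2 + s/2)
-23151 - f(-102 - 48, 182) = -23151 - (-6 + (-102 - 48)/2 + (½)*182) = -23151 - (-6 + (½)*(-150) + 91) = -23151 - (-6 - 75 + 91) = -23151 - 1*10 = -23151 - 10 = -23161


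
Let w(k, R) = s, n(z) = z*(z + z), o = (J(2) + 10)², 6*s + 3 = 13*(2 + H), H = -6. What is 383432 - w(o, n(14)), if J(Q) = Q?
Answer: 2300647/6 ≈ 3.8344e+5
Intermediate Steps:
s = -55/6 (s = -½ + (13*(2 - 6))/6 = -½ + (13*(-4))/6 = -½ + (⅙)*(-52) = -½ - 26/3 = -55/6 ≈ -9.1667)
o = 144 (o = (2 + 10)² = 12² = 144)
n(z) = 2*z² (n(z) = z*(2*z) = 2*z²)
w(k, R) = -55/6
383432 - w(o, n(14)) = 383432 - 1*(-55/6) = 383432 + 55/6 = 2300647/6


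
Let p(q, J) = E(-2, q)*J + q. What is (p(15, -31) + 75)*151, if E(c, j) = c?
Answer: 22952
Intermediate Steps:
p(q, J) = q - 2*J (p(q, J) = -2*J + q = q - 2*J)
(p(15, -31) + 75)*151 = ((15 - 2*(-31)) + 75)*151 = ((15 + 62) + 75)*151 = (77 + 75)*151 = 152*151 = 22952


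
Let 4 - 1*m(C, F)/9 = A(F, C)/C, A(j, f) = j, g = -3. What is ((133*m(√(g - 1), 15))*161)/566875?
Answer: 770868/566875 + 578151*I/226750 ≈ 1.3599 + 2.5497*I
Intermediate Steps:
m(C, F) = 36 - 9*F/C
((133*m(√(g - 1), 15))*161)/566875 = ((133*(36 - 9*15/√(-3 - 1)))*161)/566875 = ((133*(36 - 9*15/√(-4)))*161)*(1/566875) = ((133*(36 - 9*15/2*I))*161)*(1/566875) = ((133*(36 - 9*15*(-I/2)))*161)*(1/566875) = ((133*(36 + 135*I/2))*161)*(1/566875) = ((4788 + 17955*I/2)*161)*(1/566875) = (770868 + 2890755*I/2)*(1/566875) = 770868/566875 + 578151*I/226750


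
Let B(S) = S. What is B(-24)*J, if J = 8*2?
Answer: -384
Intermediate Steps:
J = 16
B(-24)*J = -24*16 = -384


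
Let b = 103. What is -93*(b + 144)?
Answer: -22971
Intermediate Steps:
-93*(b + 144) = -93*(103 + 144) = -93*247 = -22971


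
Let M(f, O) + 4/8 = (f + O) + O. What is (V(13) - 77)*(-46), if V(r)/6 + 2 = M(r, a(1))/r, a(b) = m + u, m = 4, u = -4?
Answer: 49772/13 ≈ 3828.6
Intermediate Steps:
a(b) = 0 (a(b) = 4 - 4 = 0)
M(f, O) = -½ + f + 2*O (M(f, O) = -½ + ((f + O) + O) = -½ + ((O + f) + O) = -½ + (f + 2*O) = -½ + f + 2*O)
V(r) = -12 + 6*(-½ + r)/r (V(r) = -12 + 6*((-½ + r + 2*0)/r) = -12 + 6*((-½ + r + 0)/r) = -12 + 6*((-½ + r)/r) = -12 + 6*(-½ + r)/r)
(V(13) - 77)*(-46) = ((-6 - 3/13) - 77)*(-46) = (-81/13 - 77)*(-46) = -1082/13*(-46) = 49772/13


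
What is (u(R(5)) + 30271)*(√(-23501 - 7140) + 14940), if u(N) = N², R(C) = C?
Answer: 452622240 + 30296*I*√30641 ≈ 4.5262e+8 + 5.3032e+6*I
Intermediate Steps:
(u(R(5)) + 30271)*(√(-23501 - 7140) + 14940) = (5² + 30271)*(√(-23501 - 7140) + 14940) = (25 + 30271)*(√(-30641) + 14940) = 30296*(I*√30641 + 14940) = 30296*(14940 + I*√30641) = 452622240 + 30296*I*√30641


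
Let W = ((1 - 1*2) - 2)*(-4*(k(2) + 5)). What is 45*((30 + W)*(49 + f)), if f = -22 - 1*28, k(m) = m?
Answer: -5130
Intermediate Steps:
f = -50 (f = -22 - 28 = -50)
W = 84 (W = ((1 - 1*2) - 2)*(-4*(2 + 5)) = ((1 - 2) - 2)*(-4*7) = (-1 - 2)*(-28) = -3*(-28) = 84)
45*((30 + W)*(49 + f)) = 45*((30 + 84)*(49 - 50)) = 45*(114*(-1)) = 45*(-114) = -5130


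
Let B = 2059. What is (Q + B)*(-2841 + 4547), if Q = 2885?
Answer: 8434464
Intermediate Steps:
(Q + B)*(-2841 + 4547) = (2885 + 2059)*(-2841 + 4547) = 4944*1706 = 8434464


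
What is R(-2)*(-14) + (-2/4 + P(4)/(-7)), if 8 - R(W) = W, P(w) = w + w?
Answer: -1983/14 ≈ -141.64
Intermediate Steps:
P(w) = 2*w
R(W) = 8 - W
R(-2)*(-14) + (-2/4 + P(4)/(-7)) = (8 - 1*(-2))*(-14) + (-2/4 + (2*4)/(-7)) = (8 + 2)*(-14) + (-2*¼ + 8*(-⅐)) = 10*(-14) + (-½ - 8/7) = -140 - 23/14 = -1983/14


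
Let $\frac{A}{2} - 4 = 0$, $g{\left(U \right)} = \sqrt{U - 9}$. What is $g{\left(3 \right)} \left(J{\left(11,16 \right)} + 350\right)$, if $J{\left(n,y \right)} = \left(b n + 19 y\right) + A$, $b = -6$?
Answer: $596 i \sqrt{6} \approx 1459.9 i$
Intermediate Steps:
$g{\left(U \right)} = \sqrt{-9 + U}$
$A = 8$ ($A = 8 + 2 \cdot 0 = 8 + 0 = 8$)
$J{\left(n,y \right)} = 8 - 6 n + 19 y$ ($J{\left(n,y \right)} = \left(- 6 n + 19 y\right) + 8 = 8 - 6 n + 19 y$)
$g{\left(3 \right)} \left(J{\left(11,16 \right)} + 350\right) = \sqrt{-9 + 3} \left(\left(8 - 66 + 19 \cdot 16\right) + 350\right) = \sqrt{-6} \left(\left(8 - 66 + 304\right) + 350\right) = i \sqrt{6} \left(246 + 350\right) = i \sqrt{6} \cdot 596 = 596 i \sqrt{6}$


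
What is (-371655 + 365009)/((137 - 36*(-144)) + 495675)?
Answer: -3323/250498 ≈ -0.013266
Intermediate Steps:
(-371655 + 365009)/((137 - 36*(-144)) + 495675) = -6646/((137 + 5184) + 495675) = -6646/(5321 + 495675) = -6646/500996 = -6646*1/500996 = -3323/250498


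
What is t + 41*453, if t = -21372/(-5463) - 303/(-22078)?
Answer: 746867433209/40204038 ≈ 18577.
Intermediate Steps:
t = 157835435/40204038 (t = -21372*(-1/5463) - 303*(-1/22078) = 7124/1821 + 303/22078 = 157835435/40204038 ≈ 3.9259)
t + 41*453 = 157835435/40204038 + 41*453 = 157835435/40204038 + 18573 = 746867433209/40204038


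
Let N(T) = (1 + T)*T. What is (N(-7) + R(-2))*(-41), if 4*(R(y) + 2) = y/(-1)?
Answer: -3321/2 ≈ -1660.5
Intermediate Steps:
R(y) = -2 - y/4 (R(y) = -2 + (y/(-1))/4 = -2 + (y*(-1))/4 = -2 + (-y)/4 = -2 - y/4)
N(T) = T*(1 + T)
(N(-7) + R(-2))*(-41) = (-7*(1 - 7) + (-2 - ¼*(-2)))*(-41) = (-7*(-6) + (-2 + ½))*(-41) = (42 - 3/2)*(-41) = (81/2)*(-41) = -3321/2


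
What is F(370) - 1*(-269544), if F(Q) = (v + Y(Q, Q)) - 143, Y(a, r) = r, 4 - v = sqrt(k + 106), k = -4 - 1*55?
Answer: 269775 - sqrt(47) ≈ 2.6977e+5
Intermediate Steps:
k = -59 (k = -4 - 55 = -59)
v = 4 - sqrt(47) (v = 4 - sqrt(-59 + 106) = 4 - sqrt(47) ≈ -2.8557)
F(Q) = -139 + Q - sqrt(47) (F(Q) = ((4 - sqrt(47)) + Q) - 143 = (4 + Q - sqrt(47)) - 143 = -139 + Q - sqrt(47))
F(370) - 1*(-269544) = (-139 + 370 - sqrt(47)) - 1*(-269544) = (231 - sqrt(47)) + 269544 = 269775 - sqrt(47)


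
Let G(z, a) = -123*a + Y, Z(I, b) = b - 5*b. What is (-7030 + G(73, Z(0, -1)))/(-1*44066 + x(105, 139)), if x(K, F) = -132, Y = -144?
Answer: 3833/22099 ≈ 0.17345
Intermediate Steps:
Z(I, b) = -4*b
G(z, a) = -144 - 123*a (G(z, a) = -123*a - 144 = -144 - 123*a)
(-7030 + G(73, Z(0, -1)))/(-1*44066 + x(105, 139)) = (-7030 + (-144 - (-492)*(-1)))/(-1*44066 - 132) = (-7030 + (-144 - 123*4))/(-44066 - 132) = (-7030 + (-144 - 492))/(-44198) = (-7030 - 636)*(-1/44198) = -7666*(-1/44198) = 3833/22099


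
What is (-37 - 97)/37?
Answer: -134/37 ≈ -3.6216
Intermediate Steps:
(-37 - 97)/37 = -134*1/37 = -134/37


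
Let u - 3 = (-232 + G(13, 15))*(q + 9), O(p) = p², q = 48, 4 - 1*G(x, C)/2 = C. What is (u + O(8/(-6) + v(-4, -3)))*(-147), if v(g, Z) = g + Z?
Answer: 6352850/3 ≈ 2.1176e+6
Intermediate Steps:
v(g, Z) = Z + g
G(x, C) = 8 - 2*C
u = -14475 (u = 3 + (-232 + (8 - 2*15))*(48 + 9) = 3 + (-232 + (8 - 30))*57 = 3 + (-232 - 22)*57 = 3 - 254*57 = 3 - 14478 = -14475)
(u + O(8/(-6) + v(-4, -3)))*(-147) = (-14475 + (8/(-6) + (-3 - 4))²)*(-147) = (-14475 + (8*(-⅙) - 7)²)*(-147) = (-14475 + (-4/3 - 7)²)*(-147) = (-14475 + (-25/3)²)*(-147) = (-14475 + 625/9)*(-147) = -129650/9*(-147) = 6352850/3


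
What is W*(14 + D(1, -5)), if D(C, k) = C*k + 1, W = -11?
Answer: -110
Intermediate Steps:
D(C, k) = 1 + C*k
W*(14 + D(1, -5)) = -11*(14 + (1 + 1*(-5))) = -11*(14 + (1 - 5)) = -11*(14 - 4) = -11*10 = -110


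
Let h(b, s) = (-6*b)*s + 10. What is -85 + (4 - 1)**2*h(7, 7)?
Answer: -2641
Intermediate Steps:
h(b, s) = 10 - 6*b*s (h(b, s) = -6*b*s + 10 = 10 - 6*b*s)
-85 + (4 - 1)**2*h(7, 7) = -85 + (4 - 1)**2*(10 - 6*7*7) = -85 + 3**2*(10 - 294) = -85 + 9*(-284) = -85 - 2556 = -2641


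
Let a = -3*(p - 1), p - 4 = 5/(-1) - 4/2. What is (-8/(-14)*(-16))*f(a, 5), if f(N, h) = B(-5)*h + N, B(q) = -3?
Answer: 192/7 ≈ 27.429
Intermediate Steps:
p = -3 (p = 4 + (5/(-1) - 4/2) = 4 + (5*(-1) - 4*½) = 4 + (-5 - 2) = 4 - 7 = -3)
a = 12 (a = -3*(-3 - 1) = -3*(-4) = 12)
f(N, h) = N - 3*h (f(N, h) = -3*h + N = N - 3*h)
(-8/(-14)*(-16))*f(a, 5) = (-8/(-14)*(-16))*(12 - 3*5) = (-8*(-1/14)*(-16))*(12 - 15) = ((4/7)*(-16))*(-3) = -64/7*(-3) = 192/7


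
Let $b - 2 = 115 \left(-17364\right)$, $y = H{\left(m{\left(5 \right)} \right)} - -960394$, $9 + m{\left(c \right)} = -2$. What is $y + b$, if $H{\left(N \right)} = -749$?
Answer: $-1037213$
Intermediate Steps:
$m{\left(c \right)} = -11$ ($m{\left(c \right)} = -9 - 2 = -11$)
$y = 959645$ ($y = -749 - -960394 = -749 + 960394 = 959645$)
$b = -1996858$ ($b = 2 + 115 \left(-17364\right) = 2 - 1996860 = -1996858$)
$y + b = 959645 - 1996858 = -1037213$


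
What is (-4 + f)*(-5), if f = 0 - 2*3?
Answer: 50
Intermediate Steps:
f = -6 (f = 0 - 6 = -6)
(-4 + f)*(-5) = (-4 - 6)*(-5) = -10*(-5) = 50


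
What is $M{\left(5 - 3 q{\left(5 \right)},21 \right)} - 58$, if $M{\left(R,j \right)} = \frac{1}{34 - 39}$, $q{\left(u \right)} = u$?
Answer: $- \frac{291}{5} \approx -58.2$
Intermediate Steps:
$M{\left(R,j \right)} = - \frac{1}{5}$ ($M{\left(R,j \right)} = \frac{1}{-5} = - \frac{1}{5}$)
$M{\left(5 - 3 q{\left(5 \right)},21 \right)} - 58 = - \frac{1}{5} - 58 = - \frac{291}{5}$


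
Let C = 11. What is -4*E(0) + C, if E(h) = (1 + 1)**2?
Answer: -5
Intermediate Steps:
E(h) = 4 (E(h) = 2**2 = 4)
-4*E(0) + C = -4*4 + 11 = -16 + 11 = -5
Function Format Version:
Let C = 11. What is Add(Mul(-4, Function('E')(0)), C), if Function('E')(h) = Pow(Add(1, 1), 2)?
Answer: -5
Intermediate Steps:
Function('E')(h) = 4 (Function('E')(h) = Pow(2, 2) = 4)
Add(Mul(-4, Function('E')(0)), C) = Add(Mul(-4, 4), 11) = Add(-16, 11) = -5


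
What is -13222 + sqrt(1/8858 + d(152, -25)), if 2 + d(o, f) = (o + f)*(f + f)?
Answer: -13222 + 13*I*sqrt(2949138230)/8858 ≈ -13222.0 + 79.699*I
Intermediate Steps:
d(o, f) = -2 + 2*f*(f + o) (d(o, f) = -2 + (o + f)*(f + f) = -2 + (f + o)*(2*f) = -2 + 2*f*(f + o))
-13222 + sqrt(1/8858 + d(152, -25)) = -13222 + sqrt(1/8858 + (-2 + 2*(-25)**2 + 2*(-25)*152)) = -13222 + sqrt(1/8858 + (-2 + 2*625 - 7600)) = -13222 + sqrt(1/8858 + (-2 + 1250 - 7600)) = -13222 + sqrt(1/8858 - 6352) = -13222 + sqrt(-56266015/8858) = -13222 + 13*I*sqrt(2949138230)/8858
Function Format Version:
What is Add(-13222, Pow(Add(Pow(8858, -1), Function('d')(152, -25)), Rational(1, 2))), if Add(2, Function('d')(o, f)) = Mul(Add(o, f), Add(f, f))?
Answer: Add(-13222, Mul(Rational(13, 8858), I, Pow(2949138230, Rational(1, 2)))) ≈ Add(-13222., Mul(79.699, I))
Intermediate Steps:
Function('d')(o, f) = Add(-2, Mul(2, f, Add(f, o))) (Function('d')(o, f) = Add(-2, Mul(Add(o, f), Add(f, f))) = Add(-2, Mul(Add(f, o), Mul(2, f))) = Add(-2, Mul(2, f, Add(f, o))))
Add(-13222, Pow(Add(Pow(8858, -1), Function('d')(152, -25)), Rational(1, 2))) = Add(-13222, Pow(Add(Pow(8858, -1), Add(-2, Mul(2, Pow(-25, 2)), Mul(2, -25, 152))), Rational(1, 2))) = Add(-13222, Pow(Add(Rational(1, 8858), Add(-2, Mul(2, 625), -7600)), Rational(1, 2))) = Add(-13222, Pow(Add(Rational(1, 8858), Add(-2, 1250, -7600)), Rational(1, 2))) = Add(-13222, Pow(Add(Rational(1, 8858), -6352), Rational(1, 2))) = Add(-13222, Pow(Rational(-56266015, 8858), Rational(1, 2))) = Add(-13222, Mul(Rational(13, 8858), I, Pow(2949138230, Rational(1, 2))))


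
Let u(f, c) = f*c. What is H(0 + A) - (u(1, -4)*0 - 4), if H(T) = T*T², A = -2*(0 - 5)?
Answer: 1004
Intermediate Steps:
u(f, c) = c*f
A = 10 (A = -2*(-5) = 10)
H(T) = T³
H(0 + A) - (u(1, -4)*0 - 4) = (0 + 10)³ - (-4*1*0 - 4) = 10³ - (-4*0 - 4) = 1000 - (0 - 4) = 1000 - 1*(-4) = 1000 + 4 = 1004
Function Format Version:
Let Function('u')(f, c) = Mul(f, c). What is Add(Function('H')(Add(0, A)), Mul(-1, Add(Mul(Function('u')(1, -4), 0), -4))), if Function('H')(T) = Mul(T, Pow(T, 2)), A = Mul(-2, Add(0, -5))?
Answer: 1004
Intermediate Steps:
Function('u')(f, c) = Mul(c, f)
A = 10 (A = Mul(-2, -5) = 10)
Function('H')(T) = Pow(T, 3)
Add(Function('H')(Add(0, A)), Mul(-1, Add(Mul(Function('u')(1, -4), 0), -4))) = Add(Pow(Add(0, 10), 3), Mul(-1, Add(Mul(Mul(-4, 1), 0), -4))) = Add(Pow(10, 3), Mul(-1, Add(Mul(-4, 0), -4))) = Add(1000, Mul(-1, Add(0, -4))) = Add(1000, Mul(-1, -4)) = Add(1000, 4) = 1004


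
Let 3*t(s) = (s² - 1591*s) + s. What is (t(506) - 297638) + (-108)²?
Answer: -1406426/3 ≈ -4.6881e+5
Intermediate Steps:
t(s) = -530*s + s²/3 (t(s) = ((s² - 1591*s) + s)/3 = (s² - 1590*s)/3 = -530*s + s²/3)
(t(506) - 297638) + (-108)² = ((⅓)*506*(-1590 + 506) - 297638) + (-108)² = ((⅓)*506*(-1084) - 297638) + 11664 = (-548504/3 - 297638) + 11664 = -1441418/3 + 11664 = -1406426/3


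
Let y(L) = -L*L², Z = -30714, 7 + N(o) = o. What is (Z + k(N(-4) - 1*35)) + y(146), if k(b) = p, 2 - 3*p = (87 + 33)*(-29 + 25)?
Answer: -9428068/3 ≈ -3.1427e+6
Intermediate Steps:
N(o) = -7 + o
p = 482/3 (p = ⅔ - (87 + 33)*(-29 + 25)/3 = ⅔ - 40*(-4) = ⅔ - ⅓*(-480) = ⅔ + 160 = 482/3 ≈ 160.67)
y(L) = -L³
k(b) = 482/3
(Z + k(N(-4) - 1*35)) + y(146) = (-30714 + 482/3) - 1*146³ = -91660/3 - 1*3112136 = -91660/3 - 3112136 = -9428068/3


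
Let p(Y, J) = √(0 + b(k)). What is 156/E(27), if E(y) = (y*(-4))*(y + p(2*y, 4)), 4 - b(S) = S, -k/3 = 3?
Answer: -39/716 + 13*√13/6444 ≈ -0.047195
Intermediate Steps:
k = -9 (k = -3*3 = -9)
b(S) = 4 - S
p(Y, J) = √13 (p(Y, J) = √(0 + (4 - 1*(-9))) = √(0 + (4 + 9)) = √(0 + 13) = √13)
E(y) = -4*y*(y + √13) (E(y) = (y*(-4))*(y + √13) = (-4*y)*(y + √13) = -4*y*(y + √13))
156/E(27) = 156/((-4*27*(27 + √13))) = 156/(-2916 - 108*√13)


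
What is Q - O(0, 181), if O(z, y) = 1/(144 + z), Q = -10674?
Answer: -1537057/144 ≈ -10674.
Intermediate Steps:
Q - O(0, 181) = -10674 - 1/(144 + 0) = -10674 - 1/144 = -1537057/144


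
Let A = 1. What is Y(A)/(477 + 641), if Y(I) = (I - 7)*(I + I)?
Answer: -6/559 ≈ -0.010733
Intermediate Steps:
Y(I) = 2*I*(-7 + I) (Y(I) = (-7 + I)*(2*I) = 2*I*(-7 + I))
Y(A)/(477 + 641) = (2*1*(-7 + 1))/(477 + 641) = (2*1*(-6))/1118 = (1/1118)*(-12) = -6/559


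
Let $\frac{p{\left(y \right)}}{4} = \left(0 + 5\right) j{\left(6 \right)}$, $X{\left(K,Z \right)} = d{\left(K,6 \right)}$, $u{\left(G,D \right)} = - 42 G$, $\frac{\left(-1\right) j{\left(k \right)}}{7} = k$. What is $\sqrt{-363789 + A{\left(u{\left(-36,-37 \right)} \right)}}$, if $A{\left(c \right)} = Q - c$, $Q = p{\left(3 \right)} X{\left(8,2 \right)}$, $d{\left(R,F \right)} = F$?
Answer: $3 i \sqrt{41149} \approx 608.56 i$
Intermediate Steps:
$j{\left(k \right)} = - 7 k$
$X{\left(K,Z \right)} = 6$
$p{\left(y \right)} = -840$ ($p{\left(y \right)} = 4 \left(0 + 5\right) \left(\left(-7\right) 6\right) = 4 \cdot 5 \left(-42\right) = 4 \left(-210\right) = -840$)
$Q = -5040$ ($Q = \left(-840\right) 6 = -5040$)
$A{\left(c \right)} = -5040 - c$
$\sqrt{-363789 + A{\left(u{\left(-36,-37 \right)} \right)}} = \sqrt{-363789 - \left(5040 - -1512\right)} = \sqrt{-363789 - 6552} = \sqrt{-370341} = 3 i \sqrt{41149}$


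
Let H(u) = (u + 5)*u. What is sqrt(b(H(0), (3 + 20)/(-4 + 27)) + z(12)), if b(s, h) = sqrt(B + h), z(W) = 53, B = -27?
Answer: sqrt(53 + I*sqrt(26)) ≈ 7.2885 + 0.3498*I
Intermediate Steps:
H(u) = u*(5 + u) (H(u) = (5 + u)*u = u*(5 + u))
b(s, h) = sqrt(-27 + h)
sqrt(b(H(0), (3 + 20)/(-4 + 27)) + z(12)) = sqrt(sqrt(-27 + (3 + 20)/(-4 + 27)) + 53) = sqrt(sqrt(-27 + 23/23) + 53) = sqrt(sqrt(-27 + 23*(1/23)) + 53) = sqrt(sqrt(-27 + 1) + 53) = sqrt(sqrt(-26) + 53) = sqrt(I*sqrt(26) + 53) = sqrt(53 + I*sqrt(26))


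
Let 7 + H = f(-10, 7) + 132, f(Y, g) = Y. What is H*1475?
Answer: 169625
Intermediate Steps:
H = 115 (H = -7 + (-10 + 132) = -7 + 122 = 115)
H*1475 = 115*1475 = 169625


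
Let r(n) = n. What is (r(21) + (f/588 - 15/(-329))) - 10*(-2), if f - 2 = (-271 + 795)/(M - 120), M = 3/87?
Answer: 657661293/16024274 ≈ 41.042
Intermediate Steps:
M = 1/29 (M = 3*(1/87) = 1/29 ≈ 0.034483)
f = -8238/3479 (f = 2 + (-271 + 795)/(1/29 - 120) = 2 + 524/(-3479/29) = 2 + 524*(-29/3479) = 2 - 15196/3479 = -8238/3479 ≈ -2.3679)
(r(21) + (f/588 - 15/(-329))) - 10*(-2) = (21 + (-8238/3479/588 - 15/(-329))) - 10*(-2) = (21 + (-8238/3479*1/588 - 15*(-1/329))) + 20 = (21 + (-1373/340942 + 15/329)) + 20 = (21 + 666059/16024274) + 20 = 337175813/16024274 + 20 = 657661293/16024274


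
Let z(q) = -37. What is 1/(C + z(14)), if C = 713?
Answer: 1/676 ≈ 0.0014793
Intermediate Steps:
1/(C + z(14)) = 1/(713 - 37) = 1/676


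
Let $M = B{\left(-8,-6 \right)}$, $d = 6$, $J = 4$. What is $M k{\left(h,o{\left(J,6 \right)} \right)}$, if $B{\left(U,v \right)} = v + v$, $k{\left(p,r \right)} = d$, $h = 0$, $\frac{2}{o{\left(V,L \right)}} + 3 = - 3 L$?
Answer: $-72$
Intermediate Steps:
$o{\left(V,L \right)} = \frac{2}{-3 - 3 L}$
$k{\left(p,r \right)} = 6$
$B{\left(U,v \right)} = 2 v$
$M = -12$ ($M = 2 \left(-6\right) = -12$)
$M k{\left(h,o{\left(J,6 \right)} \right)} = \left(-12\right) 6 = -72$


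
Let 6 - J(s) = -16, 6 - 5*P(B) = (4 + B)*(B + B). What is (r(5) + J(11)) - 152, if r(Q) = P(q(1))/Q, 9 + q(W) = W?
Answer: -3308/25 ≈ -132.32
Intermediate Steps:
q(W) = -9 + W
P(B) = 6/5 - 2*B*(4 + B)/5 (P(B) = 6/5 - (4 + B)*(B + B)/5 = 6/5 - (4 + B)*2*B/5 = 6/5 - 2*B*(4 + B)/5)
r(Q) = -58/(5*Q) (r(Q) = (6/5 - 8*(-9 + 1)/5 - 2*(-9 + 1)**2/5)/Q = (6/5 - 8/5*(-8) - 2/5*(-8)**2)/Q = (6/5 + 64/5 - 2/5*64)/Q = (6/5 + 64/5 - 128/5)/Q = -58/(5*Q))
J(s) = 22 (J(s) = 6 - 1*(-16) = 6 + 16 = 22)
(r(5) + J(11)) - 152 = (-58/5/5 + 22) - 152 = (-58/5*1/5 + 22) - 152 = (-58/25 + 22) - 152 = 492/25 - 152 = -3308/25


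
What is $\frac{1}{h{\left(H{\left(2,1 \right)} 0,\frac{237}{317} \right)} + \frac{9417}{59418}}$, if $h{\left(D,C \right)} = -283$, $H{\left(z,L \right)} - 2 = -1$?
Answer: $- \frac{19806}{5601959} \approx -0.0035356$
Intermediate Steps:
$H{\left(z,L \right)} = 1$ ($H{\left(z,L \right)} = 2 - 1 = 1$)
$\frac{1}{h{\left(H{\left(2,1 \right)} 0,\frac{237}{317} \right)} + \frac{9417}{59418}} = \frac{1}{-283 + \frac{9417}{59418}} = \frac{1}{-283 + 9417 \cdot \frac{1}{59418}} = \frac{1}{-283 + \frac{3139}{19806}} = \frac{1}{- \frac{5601959}{19806}} = - \frac{19806}{5601959}$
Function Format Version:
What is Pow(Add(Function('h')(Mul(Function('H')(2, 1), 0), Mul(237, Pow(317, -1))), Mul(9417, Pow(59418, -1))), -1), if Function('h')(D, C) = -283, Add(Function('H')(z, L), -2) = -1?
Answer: Rational(-19806, 5601959) ≈ -0.0035356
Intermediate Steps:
Function('H')(z, L) = 1 (Function('H')(z, L) = Add(2, -1) = 1)
Pow(Add(Function('h')(Mul(Function('H')(2, 1), 0), Mul(237, Pow(317, -1))), Mul(9417, Pow(59418, -1))), -1) = Pow(Add(-283, Mul(9417, Pow(59418, -1))), -1) = Pow(Add(-283, Mul(9417, Rational(1, 59418))), -1) = Pow(Add(-283, Rational(3139, 19806)), -1) = Pow(Rational(-5601959, 19806), -1) = Rational(-19806, 5601959)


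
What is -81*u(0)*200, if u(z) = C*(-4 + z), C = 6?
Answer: 388800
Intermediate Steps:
u(z) = -24 + 6*z (u(z) = 6*(-4 + z) = -24 + 6*z)
-81*u(0)*200 = -81*(-24 + 6*0)*200 = -81*(-24 + 0)*200 = -81*(-24)*200 = 1944*200 = 388800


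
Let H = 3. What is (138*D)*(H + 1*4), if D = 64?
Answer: 61824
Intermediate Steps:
(138*D)*(H + 1*4) = (138*64)*(3 + 1*4) = 8832*(3 + 4) = 8832*7 = 61824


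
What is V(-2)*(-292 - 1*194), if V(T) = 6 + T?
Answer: -1944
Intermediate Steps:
V(-2)*(-292 - 1*194) = (6 - 2)*(-292 - 1*194) = 4*(-292 - 194) = 4*(-486) = -1944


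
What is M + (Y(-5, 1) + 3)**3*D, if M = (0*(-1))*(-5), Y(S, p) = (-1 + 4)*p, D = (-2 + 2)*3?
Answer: 0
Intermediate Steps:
D = 0 (D = 0*3 = 0)
Y(S, p) = 3*p
M = 0 (M = 0*(-5) = 0)
M + (Y(-5, 1) + 3)**3*D = 0 + (3*1 + 3)**3*0 = 0 + (3 + 3)**3*0 = 0 + 6**3*0 = 0 + 216*0 = 0 + 0 = 0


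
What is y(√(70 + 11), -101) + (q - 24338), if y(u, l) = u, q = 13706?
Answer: -10623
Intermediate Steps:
y(√(70 + 11), -101) + (q - 24338) = √(70 + 11) + (13706 - 24338) = √81 - 10632 = 9 - 10632 = -10623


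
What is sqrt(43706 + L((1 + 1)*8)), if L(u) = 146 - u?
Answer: 2*sqrt(10959) ≈ 209.37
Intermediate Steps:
sqrt(43706 + L((1 + 1)*8)) = sqrt(43706 + (146 - (1 + 1)*8)) = sqrt(43706 + (146 - 2*8)) = sqrt(43706 + (146 - 1*16)) = sqrt(43706 + (146 - 16)) = sqrt(43706 + 130) = sqrt(43836) = 2*sqrt(10959)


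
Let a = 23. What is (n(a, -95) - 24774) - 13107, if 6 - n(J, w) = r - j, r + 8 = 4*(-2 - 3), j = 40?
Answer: -37807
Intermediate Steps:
r = -28 (r = -8 + 4*(-2 - 3) = -8 + 4*(-5) = -8 - 20 = -28)
n(J, w) = 74 (n(J, w) = 6 - (-28 - 1*40) = 6 - (-28 - 40) = 6 - 1*(-68) = 6 + 68 = 74)
(n(a, -95) - 24774) - 13107 = (74 - 24774) - 13107 = -24700 - 13107 = -37807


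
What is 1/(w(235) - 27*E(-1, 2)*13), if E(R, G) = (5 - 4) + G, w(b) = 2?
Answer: -1/1051 ≈ -0.00095147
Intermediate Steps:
E(R, G) = 1 + G
1/(w(235) - 27*E(-1, 2)*13) = 1/(2 - 27*(1 + 2)*13) = 1/(2 - 27*3*13) = 1/(2 - 81*13) = 1/(2 - 1053) = 1/(-1051) = -1/1051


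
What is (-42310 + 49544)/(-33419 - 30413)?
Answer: -3617/31916 ≈ -0.11333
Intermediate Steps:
(-42310 + 49544)/(-33419 - 30413) = 7234/(-63832) = 7234*(-1/63832) = -3617/31916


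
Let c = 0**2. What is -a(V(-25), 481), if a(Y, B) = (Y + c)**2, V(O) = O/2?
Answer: -625/4 ≈ -156.25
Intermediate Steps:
c = 0
V(O) = O/2 (V(O) = O*(1/2) = O/2)
a(Y, B) = Y**2 (a(Y, B) = (Y + 0)**2 = Y**2)
-a(V(-25), 481) = -((1/2)*(-25))**2 = -(-25/2)**2 = -1*625/4 = -625/4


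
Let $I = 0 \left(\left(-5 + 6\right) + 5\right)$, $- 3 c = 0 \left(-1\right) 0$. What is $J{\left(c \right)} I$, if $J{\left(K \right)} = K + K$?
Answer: $0$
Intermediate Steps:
$c = 0$ ($c = - \frac{0 \left(-1\right) 0}{3} = - \frac{0 \cdot 0}{3} = \left(- \frac{1}{3}\right) 0 = 0$)
$I = 0$ ($I = 0 \left(1 + 5\right) = 0 \cdot 6 = 0$)
$J{\left(K \right)} = 2 K$
$J{\left(c \right)} I = 2 \cdot 0 \cdot 0 = 0 \cdot 0 = 0$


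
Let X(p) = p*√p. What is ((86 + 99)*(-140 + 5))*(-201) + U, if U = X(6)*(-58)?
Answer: 5019975 - 348*√6 ≈ 5.0191e+6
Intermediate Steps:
X(p) = p^(3/2)
U = -348*√6 (U = 6^(3/2)*(-58) = (6*√6)*(-58) = -348*√6 ≈ -852.42)
((86 + 99)*(-140 + 5))*(-201) + U = ((86 + 99)*(-140 + 5))*(-201) - 348*√6 = (185*(-135))*(-201) - 348*√6 = -24975*(-201) - 348*√6 = 5019975 - 348*√6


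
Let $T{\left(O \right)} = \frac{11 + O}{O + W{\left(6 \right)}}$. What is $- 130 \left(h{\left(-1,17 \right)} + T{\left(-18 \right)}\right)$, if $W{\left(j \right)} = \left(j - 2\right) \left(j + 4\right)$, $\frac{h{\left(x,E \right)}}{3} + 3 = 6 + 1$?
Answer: $- \frac{16705}{11} \approx -1518.6$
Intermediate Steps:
$h{\left(x,E \right)} = 12$ ($h{\left(x,E \right)} = -9 + 3 \left(6 + 1\right) = -9 + 3 \cdot 7 = -9 + 21 = 12$)
$W{\left(j \right)} = \left(-2 + j\right) \left(4 + j\right)$
$T{\left(O \right)} = \frac{11 + O}{40 + O}$ ($T{\left(O \right)} = \frac{11 + O}{O + \left(-8 + 6^{2} + 2 \cdot 6\right)} = \frac{11 + O}{O + \left(-8 + 36 + 12\right)} = \frac{11 + O}{O + 40} = \frac{11 + O}{40 + O}$)
$- 130 \left(h{\left(-1,17 \right)} + T{\left(-18 \right)}\right) = - 130 \left(12 + \frac{11 - 18}{40 - 18}\right) = - 130 \left(12 + \frac{1}{22} \left(-7\right)\right) = - 130 \left(12 - \frac{7}{22}\right) = \left(-130\right) \frac{257}{22} = - \frac{16705}{11}$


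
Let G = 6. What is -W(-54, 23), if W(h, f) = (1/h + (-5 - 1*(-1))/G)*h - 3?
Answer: -34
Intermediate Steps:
W(h, f) = -3 + h*(-⅔ + 1/h) (W(h, f) = (1/h + (-5 - 1*(-1))/6)*h - 3 = (1/h + (-5 + 1)*(⅙))*h - 3 = (1/h - 4*⅙)*h - 3 = (1/h - ⅔)*h - 3 = (-⅔ + 1/h)*h - 3 = h*(-⅔ + 1/h) - 3 = -3 + h*(-⅔ + 1/h))
-W(-54, 23) = -(-2 - ⅔*(-54)) = -(-2 + 36) = -1*34 = -34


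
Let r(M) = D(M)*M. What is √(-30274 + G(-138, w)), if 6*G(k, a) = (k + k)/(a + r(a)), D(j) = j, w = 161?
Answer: I*√120157513/63 ≈ 173.99*I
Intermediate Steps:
r(M) = M² (r(M) = M*M = M²)
G(k, a) = k/(3*(a + a²)) (G(k, a) = ((k + k)/(a + a²))/6 = ((2*k)/(a + a²))/6 = (2*k/(a + a²))/6 = k/(3*(a + a²)))
√(-30274 + G(-138, w)) = √(-30274 + (⅓)*(-138)/(161*(1 + 161))) = √(-30274 + (⅓)*(-138)*(1/161)/162) = √(-30274 + (⅓)*(-138)*(1/161)*(1/162)) = √(-30274 - 1/567) = √(-17165359/567) = I*√120157513/63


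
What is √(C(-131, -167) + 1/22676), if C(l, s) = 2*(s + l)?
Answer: 3*I*√8512882195/11338 ≈ 24.413*I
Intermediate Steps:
C(l, s) = 2*l + 2*s (C(l, s) = 2*(l + s) = 2*l + 2*s)
√(C(-131, -167) + 1/22676) = √((2*(-131) + 2*(-167)) + 1/22676) = √((-262 - 334) + 1/22676) = √(-596 + 1/22676) = √(-13514895/22676) = 3*I*√8512882195/11338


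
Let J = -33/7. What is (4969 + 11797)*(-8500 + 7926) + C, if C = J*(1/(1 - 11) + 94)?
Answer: -673688867/70 ≈ -9.6241e+6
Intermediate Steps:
J = -33/7 (J = -33*1/7 = -33/7 ≈ -4.7143)
C = -30987/70 (C = -33*(1/(1 - 11) + 94)/7 = -33*(1/(-10) + 94)/7 = -33*(-1/10 + 94)/7 = -33/7*939/10 = -30987/70 ≈ -442.67)
(4969 + 11797)*(-8500 + 7926) + C = (4969 + 11797)*(-8500 + 7926) - 30987/70 = 16766*(-574) - 30987/70 = -9623684 - 30987/70 = -673688867/70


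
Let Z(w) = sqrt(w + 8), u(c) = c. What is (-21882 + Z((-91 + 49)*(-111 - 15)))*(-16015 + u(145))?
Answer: 347267340 - 158700*sqrt(53) ≈ 3.4611e+8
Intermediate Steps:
Z(w) = sqrt(8 + w)
(-21882 + Z((-91 + 49)*(-111 - 15)))*(-16015 + u(145)) = (-21882 + sqrt(8 + (-91 + 49)*(-111 - 15)))*(-16015 + 145) = (-21882 + sqrt(8 - 42*(-126)))*(-15870) = (-21882 + sqrt(8 + 5292))*(-15870) = (-21882 + sqrt(5300))*(-15870) = (-21882 + 10*sqrt(53))*(-15870) = 347267340 - 158700*sqrt(53)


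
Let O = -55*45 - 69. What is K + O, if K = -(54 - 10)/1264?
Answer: -803915/316 ≈ -2544.0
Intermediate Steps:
O = -2544 (O = -2475 - 69 = -2544)
K = -11/316 (K = -1*44*(1/1264) = -44*1/1264 = -11/316 ≈ -0.034810)
K + O = -11/316 - 2544 = -803915/316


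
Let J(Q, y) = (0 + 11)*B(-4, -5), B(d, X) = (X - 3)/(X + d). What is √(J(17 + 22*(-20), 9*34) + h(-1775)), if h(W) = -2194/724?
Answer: √7957846/1086 ≈ 2.5976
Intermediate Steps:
B(d, X) = (-3 + X)/(X + d)
h(W) = -1097/362 (h(W) = -2194*1/724 = -1097/362)
J(Q, y) = 88/9 (J(Q, y) = (0 + 11)*((-3 - 5)/(-5 - 4)) = 11*(-8/(-9)) = 11*(-⅑*(-8)) = 11*(8/9) = 88/9)
√(J(17 + 22*(-20), 9*34) + h(-1775)) = √(88/9 - 1097/362) = √(21983/3258) = √7957846/1086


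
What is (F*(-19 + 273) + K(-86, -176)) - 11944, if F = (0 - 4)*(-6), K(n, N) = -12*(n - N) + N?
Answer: -7104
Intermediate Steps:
K(n, N) = -12*n + 13*N (K(n, N) = (-12*n + 12*N) + N = -12*n + 13*N)
F = 24 (F = -4*(-6) = 24)
(F*(-19 + 273) + K(-86, -176)) - 11944 = (24*(-19 + 273) + (-12*(-86) + 13*(-176))) - 11944 = (24*254 + (1032 - 2288)) - 11944 = (6096 - 1256) - 11944 = 4840 - 11944 = -7104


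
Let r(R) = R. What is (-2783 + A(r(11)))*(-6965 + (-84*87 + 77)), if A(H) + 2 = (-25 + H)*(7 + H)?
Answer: 43113252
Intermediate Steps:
A(H) = -2 + (-25 + H)*(7 + H)
(-2783 + A(r(11)))*(-6965 + (-84*87 + 77)) = (-2783 + (-177 + 11² - 18*11))*(-6965 + (-84*87 + 77)) = (-2783 + (-177 + 121 - 198))*(-6965 + (-7308 + 77)) = (-2783 - 254)*(-6965 - 7231) = -3037*(-14196) = 43113252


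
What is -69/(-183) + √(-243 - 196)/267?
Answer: 23/61 + I*√439/267 ≈ 0.37705 + 0.078473*I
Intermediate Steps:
-69/(-183) + √(-243 - 196)/267 = -69*(-1/183) + √(-439)*(1/267) = 23/61 + (I*√439)*(1/267) = 23/61 + I*√439/267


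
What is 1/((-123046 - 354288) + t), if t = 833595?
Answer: 1/356261 ≈ 2.8069e-6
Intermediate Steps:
1/((-123046 - 354288) + t) = 1/((-123046 - 354288) + 833595) = 1/(-477334 + 833595) = 1/356261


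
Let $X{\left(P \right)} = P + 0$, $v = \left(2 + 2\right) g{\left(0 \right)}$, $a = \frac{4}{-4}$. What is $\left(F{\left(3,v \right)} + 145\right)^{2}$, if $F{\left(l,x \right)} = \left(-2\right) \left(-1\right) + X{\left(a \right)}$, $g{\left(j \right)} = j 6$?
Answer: $21316$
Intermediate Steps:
$g{\left(j \right)} = 6 j$
$a = -1$ ($a = 4 \left(- \frac{1}{4}\right) = -1$)
$v = 0$ ($v = \left(2 + 2\right) 6 \cdot 0 = 4 \cdot 0 = 0$)
$X{\left(P \right)} = P$
$F{\left(l,x \right)} = 1$ ($F{\left(l,x \right)} = \left(-2\right) \left(-1\right) - 1 = 2 - 1 = 1$)
$\left(F{\left(3,v \right)} + 145\right)^{2} = \left(1 + 145\right)^{2} = 146^{2} = 21316$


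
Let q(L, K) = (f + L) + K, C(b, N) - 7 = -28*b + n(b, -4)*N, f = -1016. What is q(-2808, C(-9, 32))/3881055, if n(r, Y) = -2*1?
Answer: -3629/3881055 ≈ -0.00093506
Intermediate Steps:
n(r, Y) = -2
C(b, N) = 7 - 28*b - 2*N (C(b, N) = 7 + (-28*b - 2*N) = 7 - 28*b - 2*N)
q(L, K) = -1016 + K + L (q(L, K) = (-1016 + L) + K = -1016 + K + L)
q(-2808, C(-9, 32))/3881055 = (-1016 + (7 - 28*(-9) - 2*32) - 2808)/3881055 = (-1016 + (7 + 252 - 64) - 2808)*(1/3881055) = (-1016 + 195 - 2808)*(1/3881055) = -3629*1/3881055 = -3629/3881055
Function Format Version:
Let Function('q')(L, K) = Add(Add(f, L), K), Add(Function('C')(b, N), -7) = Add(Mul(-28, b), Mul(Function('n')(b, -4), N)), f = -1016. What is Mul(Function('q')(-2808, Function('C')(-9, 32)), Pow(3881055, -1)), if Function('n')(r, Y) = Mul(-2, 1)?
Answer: Rational(-3629, 3881055) ≈ -0.00093506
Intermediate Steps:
Function('n')(r, Y) = -2
Function('C')(b, N) = Add(7, Mul(-28, b), Mul(-2, N)) (Function('C')(b, N) = Add(7, Add(Mul(-28, b), Mul(-2, N))) = Add(7, Mul(-28, b), Mul(-2, N)))
Function('q')(L, K) = Add(-1016, K, L) (Function('q')(L, K) = Add(Add(-1016, L), K) = Add(-1016, K, L))
Mul(Function('q')(-2808, Function('C')(-9, 32)), Pow(3881055, -1)) = Mul(Add(-1016, Add(7, Mul(-28, -9), Mul(-2, 32)), -2808), Pow(3881055, -1)) = Mul(Add(-1016, Add(7, 252, -64), -2808), Rational(1, 3881055)) = Mul(Add(-1016, 195, -2808), Rational(1, 3881055)) = Mul(-3629, Rational(1, 3881055)) = Rational(-3629, 3881055)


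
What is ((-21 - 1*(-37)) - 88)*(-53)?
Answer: 3816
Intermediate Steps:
((-21 - 1*(-37)) - 88)*(-53) = ((-21 + 37) - 88)*(-53) = (16 - 88)*(-53) = -72*(-53) = 3816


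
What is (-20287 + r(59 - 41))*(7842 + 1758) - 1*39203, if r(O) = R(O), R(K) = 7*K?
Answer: -193584803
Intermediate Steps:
r(O) = 7*O
(-20287 + r(59 - 41))*(7842 + 1758) - 1*39203 = (-20287 + 7*(59 - 41))*(7842 + 1758) - 1*39203 = (-20287 + 7*18)*9600 - 39203 = (-20287 + 126)*9600 - 39203 = -20161*9600 - 39203 = -193545600 - 39203 = -193584803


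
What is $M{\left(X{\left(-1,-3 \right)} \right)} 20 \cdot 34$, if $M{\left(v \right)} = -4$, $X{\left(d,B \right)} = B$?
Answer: $-2720$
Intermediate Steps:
$M{\left(X{\left(-1,-3 \right)} \right)} 20 \cdot 34 = \left(-4\right) 20 \cdot 34 = \left(-80\right) 34 = -2720$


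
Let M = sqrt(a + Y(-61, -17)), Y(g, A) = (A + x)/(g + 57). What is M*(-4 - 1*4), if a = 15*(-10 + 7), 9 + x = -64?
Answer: -12*I*sqrt(10) ≈ -37.947*I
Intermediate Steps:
x = -73 (x = -9 - 64 = -73)
a = -45 (a = 15*(-3) = -45)
Y(g, A) = (-73 + A)/(57 + g) (Y(g, A) = (A - 73)/(g + 57) = (-73 + A)/(57 + g))
M = 3*I*sqrt(10)/2 (M = sqrt(-45 + (-73 - 17)/(57 - 61)) = sqrt(-45 - 90/(-4)) = sqrt(-45 - 1/4*(-90)) = sqrt(-45 + 45/2) = sqrt(-45/2) = 3*I*sqrt(10)/2 ≈ 4.7434*I)
M*(-4 - 1*4) = (3*I*sqrt(10)/2)*(-4 - 1*4) = (3*I*sqrt(10)/2)*(-4 - 4) = (3*I*sqrt(10)/2)*(-8) = -12*I*sqrt(10)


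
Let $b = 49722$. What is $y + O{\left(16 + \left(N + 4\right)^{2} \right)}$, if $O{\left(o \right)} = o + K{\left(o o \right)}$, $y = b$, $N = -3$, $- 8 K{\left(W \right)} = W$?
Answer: $\frac{397623}{8} \approx 49703.0$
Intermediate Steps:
$K{\left(W \right)} = - \frac{W}{8}$
$y = 49722$
$O{\left(o \right)} = o - \frac{o^{2}}{8}$ ($O{\left(o \right)} = o - \frac{o o}{8} = o - \frac{o^{2}}{8}$)
$y + O{\left(16 + \left(N + 4\right)^{2} \right)} = 49722 + \frac{\left(16 + \left(-3 + 4\right)^{2}\right) \left(8 - \left(16 + \left(-3 + 4\right)^{2}\right)\right)}{8} = 49722 + \frac{\left(16 + 1^{2}\right) \left(8 - \left(16 + 1^{2}\right)\right)}{8} = 49722 + \frac{\left(16 + 1\right) \left(8 - \left(16 + 1\right)\right)}{8} = 49722 + \frac{1}{8} \cdot 17 \left(8 - 17\right) = 49722 + \frac{1}{8} \cdot 17 \left(-9\right) = 49722 - \frac{153}{8} = \frac{397623}{8}$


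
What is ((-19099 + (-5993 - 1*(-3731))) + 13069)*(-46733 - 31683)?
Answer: 650225472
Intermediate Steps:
((-19099 + (-5993 - 1*(-3731))) + 13069)*(-46733 - 31683) = ((-19099 + (-5993 + 3731)) + 13069)*(-78416) = ((-19099 - 2262) + 13069)*(-78416) = (-21361 + 13069)*(-78416) = -8292*(-78416) = 650225472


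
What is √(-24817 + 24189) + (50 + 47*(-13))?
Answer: -561 + 2*I*√157 ≈ -561.0 + 25.06*I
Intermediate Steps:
√(-24817 + 24189) + (50 + 47*(-13)) = √(-628) + (50 - 611) = 2*I*√157 - 561 = -561 + 2*I*√157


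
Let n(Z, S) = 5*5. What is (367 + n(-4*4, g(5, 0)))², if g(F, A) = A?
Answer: 153664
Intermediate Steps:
n(Z, S) = 25
(367 + n(-4*4, g(5, 0)))² = (367 + 25)² = 392² = 153664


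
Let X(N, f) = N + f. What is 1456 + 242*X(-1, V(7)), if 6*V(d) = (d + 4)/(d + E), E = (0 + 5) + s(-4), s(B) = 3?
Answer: 55961/45 ≈ 1243.6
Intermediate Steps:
E = 8 (E = (0 + 5) + 3 = 5 + 3 = 8)
V(d) = (4 + d)/(6*(8 + d)) (V(d) = ((d + 4)/(d + 8))/6 = ((4 + d)/(8 + d))/6 = (4 + d)/(6*(8 + d)))
1456 + 242*X(-1, V(7)) = 1456 + 242*(-1 + (4 + 7)/(6*(8 + 7))) = 1456 + 242*(-1 + (⅙)*11/15) = 1456 + 242*(-1 + (⅙)*(1/15)*11) = 1456 + 242*(-1 + 11/90) = 1456 + 242*(-79/90) = 1456 - 9559/45 = 55961/45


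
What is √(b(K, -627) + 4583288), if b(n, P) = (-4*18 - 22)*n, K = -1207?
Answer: √4696746 ≈ 2167.2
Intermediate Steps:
b(n, P) = -94*n (b(n, P) = (-72 - 22)*n = -94*n)
√(b(K, -627) + 4583288) = √(-94*(-1207) + 4583288) = √(113458 + 4583288) = √4696746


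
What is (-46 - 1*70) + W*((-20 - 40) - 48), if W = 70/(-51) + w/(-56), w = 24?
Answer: 9344/119 ≈ 78.521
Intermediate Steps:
W = -643/357 (W = 70/(-51) + 24/(-56) = 70*(-1/51) + 24*(-1/56) = -70/51 - 3/7 = -643/357 ≈ -1.8011)
(-46 - 1*70) + W*((-20 - 40) - 48) = (-46 - 1*70) - 643*((-20 - 40) - 48)/357 = (-46 - 70) - 643*(-60 - 48)/357 = -116 - 643/357*(-108) = -116 + 23148/119 = 9344/119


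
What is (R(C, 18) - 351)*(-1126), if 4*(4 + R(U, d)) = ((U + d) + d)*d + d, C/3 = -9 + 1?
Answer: 333859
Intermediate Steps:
C = -24 (C = 3*(-9 + 1) = 3*(-8) = -24)
R(U, d) = -4 + d/4 + d*(U + 2*d)/4 (R(U, d) = -4 + (((U + d) + d)*d + d)/4 = -4 + ((U + 2*d)*d + d)/4 = -4 + (d*(U + 2*d) + d)/4 = -4 + (d + d*(U + 2*d))/4 = -4 + (d/4 + d*(U + 2*d)/4) = -4 + d/4 + d*(U + 2*d)/4)
(R(C, 18) - 351)*(-1126) = ((-4 + (1/2)*18**2 + (1/4)*18 + (1/4)*(-24)*18) - 351)*(-1126) = ((-4 + (1/2)*324 + 9/2 - 108) - 351)*(-1126) = ((-4 + 162 + 9/2 - 108) - 351)*(-1126) = (109/2 - 351)*(-1126) = -593/2*(-1126) = 333859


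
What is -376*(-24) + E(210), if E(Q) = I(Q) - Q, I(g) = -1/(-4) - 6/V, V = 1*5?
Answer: 176261/20 ≈ 8813.0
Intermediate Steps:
V = 5
I(g) = -19/20 (I(g) = -1/(-4) - 6/5 = -1*(-¼) - 6*⅕ = ¼ - 6/5 = -19/20)
E(Q) = -19/20 - Q
-376*(-24) + E(210) = -376*(-24) + (-19/20 - 1*210) = 9024 + (-19/20 - 210) = 9024 - 4219/20 = 176261/20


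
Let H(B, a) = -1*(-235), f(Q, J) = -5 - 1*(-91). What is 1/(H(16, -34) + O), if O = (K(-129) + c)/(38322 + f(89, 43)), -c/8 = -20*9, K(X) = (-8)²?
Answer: 4801/1128423 ≈ 0.0042546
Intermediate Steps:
K(X) = 64
f(Q, J) = 86 (f(Q, J) = -5 + 91 = 86)
c = 1440 (c = -(-160)*9 = -8*(-180) = 1440)
H(B, a) = 235
O = 188/4801 (O = (64 + 1440)/(38322 + 86) = 1504/38408 = 1504*(1/38408) = 188/4801 ≈ 0.039159)
1/(H(16, -34) + O) = 1/(235 + 188/4801) = 1/(1128423/4801) = 4801/1128423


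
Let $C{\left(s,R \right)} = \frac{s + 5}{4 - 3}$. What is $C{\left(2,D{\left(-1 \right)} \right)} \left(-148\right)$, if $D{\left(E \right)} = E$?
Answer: $-1036$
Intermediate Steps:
$C{\left(s,R \right)} = 5 + s$ ($C{\left(s,R \right)} = \frac{5 + s}{1} = \left(5 + s\right) 1 = 5 + s$)
$C{\left(2,D{\left(-1 \right)} \right)} \left(-148\right) = \left(5 + 2\right) \left(-148\right) = 7 \left(-148\right) = -1036$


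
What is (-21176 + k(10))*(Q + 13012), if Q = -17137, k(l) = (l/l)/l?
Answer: 174701175/2 ≈ 8.7351e+7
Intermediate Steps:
k(l) = 1/l
(-21176 + k(10))*(Q + 13012) = (-21176 + 1/10)*(-17137 + 13012) = (-21176 + ⅒)*(-4125) = -211759/10*(-4125) = 174701175/2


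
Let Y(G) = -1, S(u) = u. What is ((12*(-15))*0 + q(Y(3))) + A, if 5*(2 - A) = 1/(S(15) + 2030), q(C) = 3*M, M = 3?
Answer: 112474/10225 ≈ 11.000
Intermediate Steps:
q(C) = 9 (q(C) = 3*3 = 9)
A = 20449/10225 (A = 2 - 1/(5*(15 + 2030)) = 2 - 1/5/2045 = 2 - 1/5*1/2045 = 2 - 1/10225 = 20449/10225 ≈ 1.9999)
((12*(-15))*0 + q(Y(3))) + A = ((12*(-15))*0 + 9) + 20449/10225 = (-180*0 + 9) + 20449/10225 = (0 + 9) + 20449/10225 = 9 + 20449/10225 = 112474/10225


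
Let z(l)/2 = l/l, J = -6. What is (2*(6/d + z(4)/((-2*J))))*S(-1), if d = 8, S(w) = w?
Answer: -11/6 ≈ -1.8333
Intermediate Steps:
z(l) = 2 (z(l) = 2*(l/l) = 2*1 = 2)
(2*(6/d + z(4)/((-2*J))))*S(-1) = (2*(6/8 + 2/((-2*(-6)))))*(-1) = (2*(6*(1/8) + 2/12))*(-1) = (2*(3/4 + 2*(1/12)))*(-1) = (2*(3/4 + 1/6))*(-1) = (2*(11/12))*(-1) = (11/6)*(-1) = -11/6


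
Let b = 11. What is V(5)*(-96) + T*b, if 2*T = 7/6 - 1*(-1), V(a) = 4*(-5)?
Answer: 23183/12 ≈ 1931.9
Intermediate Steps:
V(a) = -20
T = 13/12 (T = (7/6 - 1*(-1))/2 = (7*(⅙) + 1)/2 = (7/6 + 1)/2 = (½)*(13/6) = 13/12 ≈ 1.0833)
V(5)*(-96) + T*b = -20*(-96) + (13/12)*11 = 1920 + 143/12 = 23183/12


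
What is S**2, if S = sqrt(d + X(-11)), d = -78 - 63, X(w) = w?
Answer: -152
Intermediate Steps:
d = -141
S = 2*I*sqrt(38) (S = sqrt(-141 - 11) = sqrt(-152) = 2*I*sqrt(38) ≈ 12.329*I)
S**2 = (2*I*sqrt(38))**2 = -152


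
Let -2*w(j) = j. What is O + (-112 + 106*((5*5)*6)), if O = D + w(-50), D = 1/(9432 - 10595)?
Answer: 18390518/1163 ≈ 15813.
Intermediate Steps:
D = -1/1163 (D = 1/(-1163) = -1/1163 ≈ -0.00085985)
w(j) = -j/2
O = 29074/1163 (O = -1/1163 - 1/2*(-50) = -1/1163 + 25 = 29074/1163 ≈ 24.999)
O + (-112 + 106*((5*5)*6)) = 29074/1163 + (-112 + 106*((5*5)*6)) = 29074/1163 + (-112 + 106*(25*6)) = 29074/1163 + (-112 + 106*150) = 29074/1163 + (-112 + 15900) = 29074/1163 + 15788 = 18390518/1163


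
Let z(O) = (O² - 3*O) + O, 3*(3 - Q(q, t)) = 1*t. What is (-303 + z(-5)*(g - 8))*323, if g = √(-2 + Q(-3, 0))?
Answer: -177004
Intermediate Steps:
Q(q, t) = 3 - t/3
z(O) = O² - 2*O
g = 1 (g = √(-2 + (3 - ⅓*0)) = √(-2 + (3 + 0)) = √(-2 + 3) = √1 = 1)
(-303 + z(-5)*(g - 8))*323 = (-303 + (-5*(-2 - 5))*(1 - 8))*323 = (-303 - 5*(-7)*(-7))*323 = (-303 + 35*(-7))*323 = (-303 - 245)*323 = -548*323 = -177004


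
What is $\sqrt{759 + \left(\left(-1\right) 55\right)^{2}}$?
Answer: $2 \sqrt{946} \approx 61.514$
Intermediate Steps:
$\sqrt{759 + \left(\left(-1\right) 55\right)^{2}} = \sqrt{759 + \left(-55\right)^{2}} = \sqrt{759 + 3025} = \sqrt{3784} = 2 \sqrt{946}$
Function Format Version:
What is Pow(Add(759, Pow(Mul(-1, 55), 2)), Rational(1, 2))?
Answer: Mul(2, Pow(946, Rational(1, 2))) ≈ 61.514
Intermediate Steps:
Pow(Add(759, Pow(Mul(-1, 55), 2)), Rational(1, 2)) = Pow(Add(759, Pow(-55, 2)), Rational(1, 2)) = Pow(Add(759, 3025), Rational(1, 2)) = Pow(3784, Rational(1, 2)) = Mul(2, Pow(946, Rational(1, 2)))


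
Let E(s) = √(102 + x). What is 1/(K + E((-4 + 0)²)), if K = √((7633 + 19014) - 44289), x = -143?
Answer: -I/(√41 + √17642) ≈ -0.0071826*I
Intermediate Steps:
K = I*√17642 (K = √(26647 - 44289) = √(-17642) = I*√17642 ≈ 132.82*I)
E(s) = I*√41 (E(s) = √(102 - 143) = √(-41) = I*√41)
1/(K + E((-4 + 0)²)) = 1/(I*√17642 + I*√41) = 1/(I*√41 + I*√17642)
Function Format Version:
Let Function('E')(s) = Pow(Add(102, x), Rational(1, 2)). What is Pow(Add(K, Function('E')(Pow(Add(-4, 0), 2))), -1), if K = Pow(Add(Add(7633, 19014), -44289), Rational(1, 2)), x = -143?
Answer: Mul(-1, I, Pow(Add(Pow(41, Rational(1, 2)), Pow(17642, Rational(1, 2))), -1)) ≈ Mul(-0.0071826, I)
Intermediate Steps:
K = Mul(I, Pow(17642, Rational(1, 2))) (K = Pow(Add(26647, -44289), Rational(1, 2)) = Pow(-17642, Rational(1, 2)) = Mul(I, Pow(17642, Rational(1, 2))) ≈ Mul(132.82, I))
Function('E')(s) = Mul(I, Pow(41, Rational(1, 2))) (Function('E')(s) = Pow(Add(102, -143), Rational(1, 2)) = Pow(-41, Rational(1, 2)) = Mul(I, Pow(41, Rational(1, 2))))
Pow(Add(K, Function('E')(Pow(Add(-4, 0), 2))), -1) = Pow(Add(Mul(I, Pow(17642, Rational(1, 2))), Mul(I, Pow(41, Rational(1, 2)))), -1) = Pow(Add(Mul(I, Pow(41, Rational(1, 2))), Mul(I, Pow(17642, Rational(1, 2)))), -1)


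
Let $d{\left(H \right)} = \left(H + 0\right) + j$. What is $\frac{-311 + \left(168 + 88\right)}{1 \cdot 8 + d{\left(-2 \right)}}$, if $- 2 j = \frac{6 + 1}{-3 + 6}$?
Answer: $- \frac{330}{29} \approx -11.379$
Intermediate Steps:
$j = - \frac{7}{6}$ ($j = - \frac{\left(6 + 1\right) \frac{1}{-3 + 6}}{2} = - \frac{7 \cdot \frac{1}{3}}{2} = \left(- \frac{1}{2}\right) \frac{7}{3} = - \frac{7}{6} \approx -1.1667$)
$d{\left(H \right)} = - \frac{7}{6} + H$ ($d{\left(H \right)} = \left(H + 0\right) - \frac{7}{6} = H - \frac{7}{6} = - \frac{7}{6} + H$)
$\frac{-311 + \left(168 + 88\right)}{1 \cdot 8 + d{\left(-2 \right)}} = \frac{-311 + \left(168 + 88\right)}{1 \cdot 8 - \frac{19}{6}} = \frac{-311 + 256}{8 - \frac{19}{6}} = - \frac{55}{\frac{29}{6}} = \left(-55\right) \frac{6}{29} = - \frac{330}{29}$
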